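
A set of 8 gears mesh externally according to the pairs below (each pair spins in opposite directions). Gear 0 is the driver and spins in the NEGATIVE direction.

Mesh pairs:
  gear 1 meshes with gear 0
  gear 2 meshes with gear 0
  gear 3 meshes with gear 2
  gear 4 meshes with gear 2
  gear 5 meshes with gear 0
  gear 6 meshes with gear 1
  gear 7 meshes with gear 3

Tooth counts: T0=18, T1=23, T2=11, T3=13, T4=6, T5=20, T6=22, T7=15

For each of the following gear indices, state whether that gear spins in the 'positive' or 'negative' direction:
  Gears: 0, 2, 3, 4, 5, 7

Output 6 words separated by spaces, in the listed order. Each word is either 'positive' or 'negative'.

Gear 0 (driver): negative (depth 0)
  gear 1: meshes with gear 0 -> depth 1 -> positive (opposite of gear 0)
  gear 2: meshes with gear 0 -> depth 1 -> positive (opposite of gear 0)
  gear 3: meshes with gear 2 -> depth 2 -> negative (opposite of gear 2)
  gear 4: meshes with gear 2 -> depth 2 -> negative (opposite of gear 2)
  gear 5: meshes with gear 0 -> depth 1 -> positive (opposite of gear 0)
  gear 6: meshes with gear 1 -> depth 2 -> negative (opposite of gear 1)
  gear 7: meshes with gear 3 -> depth 3 -> positive (opposite of gear 3)
Queried indices 0, 2, 3, 4, 5, 7 -> negative, positive, negative, negative, positive, positive

Answer: negative positive negative negative positive positive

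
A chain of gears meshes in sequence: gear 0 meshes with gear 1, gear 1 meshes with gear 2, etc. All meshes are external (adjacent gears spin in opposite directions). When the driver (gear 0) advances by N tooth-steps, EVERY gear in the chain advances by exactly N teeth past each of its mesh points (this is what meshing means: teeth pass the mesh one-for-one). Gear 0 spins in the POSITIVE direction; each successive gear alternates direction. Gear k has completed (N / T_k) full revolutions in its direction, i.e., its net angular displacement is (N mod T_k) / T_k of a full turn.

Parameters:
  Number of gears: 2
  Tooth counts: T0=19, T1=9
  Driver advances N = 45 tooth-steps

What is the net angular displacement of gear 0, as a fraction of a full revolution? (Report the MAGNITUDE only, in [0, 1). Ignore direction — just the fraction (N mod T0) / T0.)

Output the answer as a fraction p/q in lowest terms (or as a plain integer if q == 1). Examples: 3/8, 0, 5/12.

Chain of 2 gears, tooth counts: [19, 9]
  gear 0: T0=19, direction=positive, advance = 45 mod 19 = 7 teeth = 7/19 turn
  gear 1: T1=9, direction=negative, advance = 45 mod 9 = 0 teeth = 0/9 turn
Gear 0: 45 mod 19 = 7
Fraction = 7 / 19 = 7/19 (gcd(7,19)=1) = 7/19

Answer: 7/19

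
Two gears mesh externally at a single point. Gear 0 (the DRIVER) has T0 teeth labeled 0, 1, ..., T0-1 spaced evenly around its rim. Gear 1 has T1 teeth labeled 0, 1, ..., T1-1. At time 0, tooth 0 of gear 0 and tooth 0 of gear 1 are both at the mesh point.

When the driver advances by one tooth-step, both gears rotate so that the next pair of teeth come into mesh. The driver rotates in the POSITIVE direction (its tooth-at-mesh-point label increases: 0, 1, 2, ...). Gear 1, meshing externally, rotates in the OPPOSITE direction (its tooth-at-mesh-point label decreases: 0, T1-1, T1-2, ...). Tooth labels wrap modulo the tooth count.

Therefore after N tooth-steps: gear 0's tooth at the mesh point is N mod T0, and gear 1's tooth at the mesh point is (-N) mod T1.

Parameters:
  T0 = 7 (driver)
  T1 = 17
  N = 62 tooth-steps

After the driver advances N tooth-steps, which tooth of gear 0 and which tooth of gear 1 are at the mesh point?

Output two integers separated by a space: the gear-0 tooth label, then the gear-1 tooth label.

Gear 0 (driver, T0=7): tooth at mesh = N mod T0
  62 = 8 * 7 + 6, so 62 mod 7 = 6
  gear 0 tooth = 6
Gear 1 (driven, T1=17): tooth at mesh = (-N) mod T1
  62 = 3 * 17 + 11, so 62 mod 17 = 11
  (-62) mod 17 = (-11) mod 17 = 17 - 11 = 6
Mesh after 62 steps: gear-0 tooth 6 meets gear-1 tooth 6

Answer: 6 6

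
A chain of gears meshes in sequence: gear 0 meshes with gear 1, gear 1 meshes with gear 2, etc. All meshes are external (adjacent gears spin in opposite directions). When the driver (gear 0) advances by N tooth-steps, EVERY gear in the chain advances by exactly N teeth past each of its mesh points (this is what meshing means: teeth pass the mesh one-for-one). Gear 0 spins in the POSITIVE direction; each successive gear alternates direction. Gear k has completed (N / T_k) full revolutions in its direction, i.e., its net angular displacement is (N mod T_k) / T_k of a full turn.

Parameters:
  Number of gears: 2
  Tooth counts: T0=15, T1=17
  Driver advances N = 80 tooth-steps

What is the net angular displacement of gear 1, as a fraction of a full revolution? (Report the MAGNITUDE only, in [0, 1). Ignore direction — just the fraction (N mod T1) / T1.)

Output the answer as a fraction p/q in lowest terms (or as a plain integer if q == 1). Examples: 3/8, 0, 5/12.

Chain of 2 gears, tooth counts: [15, 17]
  gear 0: T0=15, direction=positive, advance = 80 mod 15 = 5 teeth = 5/15 turn
  gear 1: T1=17, direction=negative, advance = 80 mod 17 = 12 teeth = 12/17 turn
Gear 1: 80 mod 17 = 12
Fraction = 12 / 17 = 12/17 (gcd(12,17)=1) = 12/17

Answer: 12/17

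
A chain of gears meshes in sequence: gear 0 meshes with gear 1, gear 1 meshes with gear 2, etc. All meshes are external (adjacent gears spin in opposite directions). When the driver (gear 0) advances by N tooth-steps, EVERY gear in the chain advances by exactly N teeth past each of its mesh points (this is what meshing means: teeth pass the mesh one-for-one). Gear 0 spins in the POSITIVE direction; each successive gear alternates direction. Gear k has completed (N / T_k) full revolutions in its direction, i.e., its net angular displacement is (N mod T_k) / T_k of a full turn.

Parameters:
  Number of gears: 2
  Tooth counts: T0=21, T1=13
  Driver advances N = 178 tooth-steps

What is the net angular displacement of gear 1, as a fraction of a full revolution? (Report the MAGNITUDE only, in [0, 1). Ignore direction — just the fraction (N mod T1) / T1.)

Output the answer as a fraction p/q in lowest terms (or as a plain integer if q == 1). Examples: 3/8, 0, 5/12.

Answer: 9/13

Derivation:
Chain of 2 gears, tooth counts: [21, 13]
  gear 0: T0=21, direction=positive, advance = 178 mod 21 = 10 teeth = 10/21 turn
  gear 1: T1=13, direction=negative, advance = 178 mod 13 = 9 teeth = 9/13 turn
Gear 1: 178 mod 13 = 9
Fraction = 9 / 13 = 9/13 (gcd(9,13)=1) = 9/13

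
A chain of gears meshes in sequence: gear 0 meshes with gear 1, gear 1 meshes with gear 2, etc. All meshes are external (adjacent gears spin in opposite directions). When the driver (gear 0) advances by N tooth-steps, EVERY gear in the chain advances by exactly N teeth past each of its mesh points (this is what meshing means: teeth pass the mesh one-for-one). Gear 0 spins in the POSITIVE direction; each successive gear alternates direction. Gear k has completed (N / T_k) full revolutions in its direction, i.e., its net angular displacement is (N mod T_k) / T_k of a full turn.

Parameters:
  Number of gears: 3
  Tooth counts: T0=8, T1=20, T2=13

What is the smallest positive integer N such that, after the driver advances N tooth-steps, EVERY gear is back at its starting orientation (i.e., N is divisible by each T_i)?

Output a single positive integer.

Gear k returns to start when N is a multiple of T_k.
All gears at start simultaneously when N is a common multiple of [8, 20, 13]; the smallest such N is lcm(8, 20, 13).
Start: lcm = T0 = 8
Fold in T1=20: gcd(8, 20) = 4; lcm(8, 20) = 8 * 20 / 4 = 160 / 4 = 40
Fold in T2=13: gcd(40, 13) = 1; lcm(40, 13) = 40 * 13 / 1 = 520 / 1 = 520
Full cycle length = 520

Answer: 520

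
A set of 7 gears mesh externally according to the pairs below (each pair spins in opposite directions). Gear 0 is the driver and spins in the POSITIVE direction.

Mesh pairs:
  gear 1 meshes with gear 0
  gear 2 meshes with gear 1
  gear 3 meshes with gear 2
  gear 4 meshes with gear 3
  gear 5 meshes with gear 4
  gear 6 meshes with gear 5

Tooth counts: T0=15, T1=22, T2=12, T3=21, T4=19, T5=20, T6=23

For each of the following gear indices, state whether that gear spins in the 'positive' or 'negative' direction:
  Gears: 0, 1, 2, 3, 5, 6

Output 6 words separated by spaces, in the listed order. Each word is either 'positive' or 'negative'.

Gear 0 (driver): positive (depth 0)
  gear 1: meshes with gear 0 -> depth 1 -> negative (opposite of gear 0)
  gear 2: meshes with gear 1 -> depth 2 -> positive (opposite of gear 1)
  gear 3: meshes with gear 2 -> depth 3 -> negative (opposite of gear 2)
  gear 4: meshes with gear 3 -> depth 4 -> positive (opposite of gear 3)
  gear 5: meshes with gear 4 -> depth 5 -> negative (opposite of gear 4)
  gear 6: meshes with gear 5 -> depth 6 -> positive (opposite of gear 5)
Queried indices 0, 1, 2, 3, 5, 6 -> positive, negative, positive, negative, negative, positive

Answer: positive negative positive negative negative positive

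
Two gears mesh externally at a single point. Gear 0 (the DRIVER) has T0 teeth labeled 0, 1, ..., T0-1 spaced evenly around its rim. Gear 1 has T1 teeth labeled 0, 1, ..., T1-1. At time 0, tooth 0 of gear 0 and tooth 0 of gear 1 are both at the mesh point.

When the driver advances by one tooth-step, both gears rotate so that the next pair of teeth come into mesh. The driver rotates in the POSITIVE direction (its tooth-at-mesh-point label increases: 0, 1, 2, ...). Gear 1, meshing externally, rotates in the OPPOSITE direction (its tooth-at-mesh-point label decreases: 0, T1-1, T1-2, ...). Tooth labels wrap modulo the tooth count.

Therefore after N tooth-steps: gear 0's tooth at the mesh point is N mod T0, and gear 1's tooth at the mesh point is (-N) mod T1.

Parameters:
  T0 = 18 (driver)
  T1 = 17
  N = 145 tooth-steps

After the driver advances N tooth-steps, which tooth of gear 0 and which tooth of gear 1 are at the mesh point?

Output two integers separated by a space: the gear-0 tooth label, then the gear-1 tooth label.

Gear 0 (driver, T0=18): tooth at mesh = N mod T0
  145 = 8 * 18 + 1, so 145 mod 18 = 1
  gear 0 tooth = 1
Gear 1 (driven, T1=17): tooth at mesh = (-N) mod T1
  145 = 8 * 17 + 9, so 145 mod 17 = 9
  (-145) mod 17 = (-9) mod 17 = 17 - 9 = 8
Mesh after 145 steps: gear-0 tooth 1 meets gear-1 tooth 8

Answer: 1 8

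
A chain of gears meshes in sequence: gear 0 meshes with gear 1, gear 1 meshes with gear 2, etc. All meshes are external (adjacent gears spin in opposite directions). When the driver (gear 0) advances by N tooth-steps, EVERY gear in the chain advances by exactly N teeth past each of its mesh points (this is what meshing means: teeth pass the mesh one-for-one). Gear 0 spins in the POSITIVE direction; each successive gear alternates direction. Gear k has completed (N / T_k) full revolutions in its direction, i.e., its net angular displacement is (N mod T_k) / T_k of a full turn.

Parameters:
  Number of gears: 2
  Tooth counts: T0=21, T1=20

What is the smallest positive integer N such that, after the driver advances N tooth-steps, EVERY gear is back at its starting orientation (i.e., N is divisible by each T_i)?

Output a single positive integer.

Answer: 420

Derivation:
Gear k returns to start when N is a multiple of T_k.
All gears at start simultaneously when N is a common multiple of [21, 20]; the smallest such N is lcm(21, 20).
Start: lcm = T0 = 21
Fold in T1=20: gcd(21, 20) = 1; lcm(21, 20) = 21 * 20 / 1 = 420 / 1 = 420
Full cycle length = 420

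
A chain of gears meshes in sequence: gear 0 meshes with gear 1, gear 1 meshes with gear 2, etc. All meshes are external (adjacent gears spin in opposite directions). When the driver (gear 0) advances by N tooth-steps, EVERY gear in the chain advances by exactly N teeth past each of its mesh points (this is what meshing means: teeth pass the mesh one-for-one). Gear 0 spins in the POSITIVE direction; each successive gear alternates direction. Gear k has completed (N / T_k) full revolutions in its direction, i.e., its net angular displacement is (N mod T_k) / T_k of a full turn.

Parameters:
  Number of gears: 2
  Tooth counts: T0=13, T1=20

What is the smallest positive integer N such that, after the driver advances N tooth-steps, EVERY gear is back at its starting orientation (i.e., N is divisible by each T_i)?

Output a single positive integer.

Gear k returns to start when N is a multiple of T_k.
All gears at start simultaneously when N is a common multiple of [13, 20]; the smallest such N is lcm(13, 20).
Start: lcm = T0 = 13
Fold in T1=20: gcd(13, 20) = 1; lcm(13, 20) = 13 * 20 / 1 = 260 / 1 = 260
Full cycle length = 260

Answer: 260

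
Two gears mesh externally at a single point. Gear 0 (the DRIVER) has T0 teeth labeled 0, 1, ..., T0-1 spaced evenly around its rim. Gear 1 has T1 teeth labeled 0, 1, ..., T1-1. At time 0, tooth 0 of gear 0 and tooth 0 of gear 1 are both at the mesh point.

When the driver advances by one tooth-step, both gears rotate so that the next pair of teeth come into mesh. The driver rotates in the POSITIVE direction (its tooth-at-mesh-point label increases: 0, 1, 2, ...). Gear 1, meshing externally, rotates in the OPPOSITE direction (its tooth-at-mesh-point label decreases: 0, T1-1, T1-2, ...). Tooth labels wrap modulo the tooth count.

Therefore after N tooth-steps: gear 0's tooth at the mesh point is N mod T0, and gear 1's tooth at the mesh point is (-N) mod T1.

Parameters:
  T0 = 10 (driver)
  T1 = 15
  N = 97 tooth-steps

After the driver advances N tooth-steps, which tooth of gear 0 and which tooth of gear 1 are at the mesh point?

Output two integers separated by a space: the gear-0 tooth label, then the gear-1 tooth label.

Answer: 7 8

Derivation:
Gear 0 (driver, T0=10): tooth at mesh = N mod T0
  97 = 9 * 10 + 7, so 97 mod 10 = 7
  gear 0 tooth = 7
Gear 1 (driven, T1=15): tooth at mesh = (-N) mod T1
  97 = 6 * 15 + 7, so 97 mod 15 = 7
  (-97) mod 15 = (-7) mod 15 = 15 - 7 = 8
Mesh after 97 steps: gear-0 tooth 7 meets gear-1 tooth 8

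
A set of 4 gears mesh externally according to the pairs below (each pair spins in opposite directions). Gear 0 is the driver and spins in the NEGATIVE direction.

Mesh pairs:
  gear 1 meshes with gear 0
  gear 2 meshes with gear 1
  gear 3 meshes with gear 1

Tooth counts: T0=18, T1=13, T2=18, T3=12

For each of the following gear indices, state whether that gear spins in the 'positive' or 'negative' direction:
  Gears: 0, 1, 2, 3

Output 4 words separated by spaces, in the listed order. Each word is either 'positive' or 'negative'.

Answer: negative positive negative negative

Derivation:
Gear 0 (driver): negative (depth 0)
  gear 1: meshes with gear 0 -> depth 1 -> positive (opposite of gear 0)
  gear 2: meshes with gear 1 -> depth 2 -> negative (opposite of gear 1)
  gear 3: meshes with gear 1 -> depth 2 -> negative (opposite of gear 1)
Queried indices 0, 1, 2, 3 -> negative, positive, negative, negative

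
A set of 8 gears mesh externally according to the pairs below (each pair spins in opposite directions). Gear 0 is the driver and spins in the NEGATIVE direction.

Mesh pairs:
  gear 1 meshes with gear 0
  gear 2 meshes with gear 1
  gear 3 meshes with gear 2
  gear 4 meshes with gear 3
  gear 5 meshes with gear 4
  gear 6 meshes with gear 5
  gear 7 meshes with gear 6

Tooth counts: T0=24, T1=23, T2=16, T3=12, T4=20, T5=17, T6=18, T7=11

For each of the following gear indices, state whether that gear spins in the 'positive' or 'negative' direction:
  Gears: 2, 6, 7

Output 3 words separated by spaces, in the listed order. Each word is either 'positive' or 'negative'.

Answer: negative negative positive

Derivation:
Gear 0 (driver): negative (depth 0)
  gear 1: meshes with gear 0 -> depth 1 -> positive (opposite of gear 0)
  gear 2: meshes with gear 1 -> depth 2 -> negative (opposite of gear 1)
  gear 3: meshes with gear 2 -> depth 3 -> positive (opposite of gear 2)
  gear 4: meshes with gear 3 -> depth 4 -> negative (opposite of gear 3)
  gear 5: meshes with gear 4 -> depth 5 -> positive (opposite of gear 4)
  gear 6: meshes with gear 5 -> depth 6 -> negative (opposite of gear 5)
  gear 7: meshes with gear 6 -> depth 7 -> positive (opposite of gear 6)
Queried indices 2, 6, 7 -> negative, negative, positive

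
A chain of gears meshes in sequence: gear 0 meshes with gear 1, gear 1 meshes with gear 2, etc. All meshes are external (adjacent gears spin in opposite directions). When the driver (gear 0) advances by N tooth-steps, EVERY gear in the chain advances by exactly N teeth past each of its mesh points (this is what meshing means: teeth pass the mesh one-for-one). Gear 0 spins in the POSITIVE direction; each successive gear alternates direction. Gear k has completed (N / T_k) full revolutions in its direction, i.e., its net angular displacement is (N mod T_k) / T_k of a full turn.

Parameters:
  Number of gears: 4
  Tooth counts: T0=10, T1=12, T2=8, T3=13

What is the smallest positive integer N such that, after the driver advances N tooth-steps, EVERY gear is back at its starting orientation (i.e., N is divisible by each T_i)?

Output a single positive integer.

Gear k returns to start when N is a multiple of T_k.
All gears at start simultaneously when N is a common multiple of [10, 12, 8, 13]; the smallest such N is lcm(10, 12, 8, 13).
Start: lcm = T0 = 10
Fold in T1=12: gcd(10, 12) = 2; lcm(10, 12) = 10 * 12 / 2 = 120 / 2 = 60
Fold in T2=8: gcd(60, 8) = 4; lcm(60, 8) = 60 * 8 / 4 = 480 / 4 = 120
Fold in T3=13: gcd(120, 13) = 1; lcm(120, 13) = 120 * 13 / 1 = 1560 / 1 = 1560
Full cycle length = 1560

Answer: 1560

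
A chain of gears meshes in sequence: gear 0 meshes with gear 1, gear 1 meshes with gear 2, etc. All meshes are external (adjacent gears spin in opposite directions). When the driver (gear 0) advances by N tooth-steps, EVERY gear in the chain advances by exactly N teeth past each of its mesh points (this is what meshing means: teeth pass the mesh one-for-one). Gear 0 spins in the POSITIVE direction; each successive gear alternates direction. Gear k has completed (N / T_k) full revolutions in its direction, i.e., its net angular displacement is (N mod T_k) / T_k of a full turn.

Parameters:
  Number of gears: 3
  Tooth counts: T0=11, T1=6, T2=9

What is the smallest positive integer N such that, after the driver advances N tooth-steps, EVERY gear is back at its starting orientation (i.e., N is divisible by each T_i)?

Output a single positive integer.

Answer: 198

Derivation:
Gear k returns to start when N is a multiple of T_k.
All gears at start simultaneously when N is a common multiple of [11, 6, 9]; the smallest such N is lcm(11, 6, 9).
Start: lcm = T0 = 11
Fold in T1=6: gcd(11, 6) = 1; lcm(11, 6) = 11 * 6 / 1 = 66 / 1 = 66
Fold in T2=9: gcd(66, 9) = 3; lcm(66, 9) = 66 * 9 / 3 = 594 / 3 = 198
Full cycle length = 198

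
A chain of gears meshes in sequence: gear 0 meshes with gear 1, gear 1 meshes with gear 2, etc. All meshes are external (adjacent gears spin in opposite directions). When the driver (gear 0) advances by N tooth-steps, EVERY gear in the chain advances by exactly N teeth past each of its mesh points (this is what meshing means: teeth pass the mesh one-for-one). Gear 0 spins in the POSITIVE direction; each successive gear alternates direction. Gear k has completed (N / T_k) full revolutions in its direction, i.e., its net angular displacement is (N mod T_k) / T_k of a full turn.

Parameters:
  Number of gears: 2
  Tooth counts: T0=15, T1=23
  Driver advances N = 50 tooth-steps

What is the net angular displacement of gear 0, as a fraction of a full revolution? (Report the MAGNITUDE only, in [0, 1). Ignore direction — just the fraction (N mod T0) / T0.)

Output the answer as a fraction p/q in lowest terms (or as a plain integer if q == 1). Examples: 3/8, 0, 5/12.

Answer: 1/3

Derivation:
Chain of 2 gears, tooth counts: [15, 23]
  gear 0: T0=15, direction=positive, advance = 50 mod 15 = 5 teeth = 5/15 turn
  gear 1: T1=23, direction=negative, advance = 50 mod 23 = 4 teeth = 4/23 turn
Gear 0: 50 mod 15 = 5
Fraction = 5 / 15 = 1/3 (gcd(5,15)=5) = 1/3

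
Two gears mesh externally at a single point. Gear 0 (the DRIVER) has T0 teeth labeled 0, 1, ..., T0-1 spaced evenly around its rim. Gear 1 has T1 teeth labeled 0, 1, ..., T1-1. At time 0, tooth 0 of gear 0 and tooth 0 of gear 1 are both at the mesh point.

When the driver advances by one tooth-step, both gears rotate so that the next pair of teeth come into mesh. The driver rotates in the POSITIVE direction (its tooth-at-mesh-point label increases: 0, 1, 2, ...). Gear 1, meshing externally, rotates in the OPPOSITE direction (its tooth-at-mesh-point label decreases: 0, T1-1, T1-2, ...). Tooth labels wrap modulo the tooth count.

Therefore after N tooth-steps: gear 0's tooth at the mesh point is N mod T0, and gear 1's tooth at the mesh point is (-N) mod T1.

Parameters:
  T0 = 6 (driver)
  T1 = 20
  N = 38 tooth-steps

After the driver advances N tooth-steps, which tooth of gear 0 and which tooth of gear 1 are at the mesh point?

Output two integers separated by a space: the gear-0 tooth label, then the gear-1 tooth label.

Gear 0 (driver, T0=6): tooth at mesh = N mod T0
  38 = 6 * 6 + 2, so 38 mod 6 = 2
  gear 0 tooth = 2
Gear 1 (driven, T1=20): tooth at mesh = (-N) mod T1
  38 = 1 * 20 + 18, so 38 mod 20 = 18
  (-38) mod 20 = (-18) mod 20 = 20 - 18 = 2
Mesh after 38 steps: gear-0 tooth 2 meets gear-1 tooth 2

Answer: 2 2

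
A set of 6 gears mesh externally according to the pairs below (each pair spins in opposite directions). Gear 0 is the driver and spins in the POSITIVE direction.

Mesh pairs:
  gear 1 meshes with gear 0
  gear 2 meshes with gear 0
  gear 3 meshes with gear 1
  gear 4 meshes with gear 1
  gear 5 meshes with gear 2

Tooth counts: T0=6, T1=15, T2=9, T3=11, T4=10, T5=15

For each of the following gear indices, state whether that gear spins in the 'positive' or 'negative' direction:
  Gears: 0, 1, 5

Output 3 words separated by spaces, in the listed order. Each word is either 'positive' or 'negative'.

Answer: positive negative positive

Derivation:
Gear 0 (driver): positive (depth 0)
  gear 1: meshes with gear 0 -> depth 1 -> negative (opposite of gear 0)
  gear 2: meshes with gear 0 -> depth 1 -> negative (opposite of gear 0)
  gear 3: meshes with gear 1 -> depth 2 -> positive (opposite of gear 1)
  gear 4: meshes with gear 1 -> depth 2 -> positive (opposite of gear 1)
  gear 5: meshes with gear 2 -> depth 2 -> positive (opposite of gear 2)
Queried indices 0, 1, 5 -> positive, negative, positive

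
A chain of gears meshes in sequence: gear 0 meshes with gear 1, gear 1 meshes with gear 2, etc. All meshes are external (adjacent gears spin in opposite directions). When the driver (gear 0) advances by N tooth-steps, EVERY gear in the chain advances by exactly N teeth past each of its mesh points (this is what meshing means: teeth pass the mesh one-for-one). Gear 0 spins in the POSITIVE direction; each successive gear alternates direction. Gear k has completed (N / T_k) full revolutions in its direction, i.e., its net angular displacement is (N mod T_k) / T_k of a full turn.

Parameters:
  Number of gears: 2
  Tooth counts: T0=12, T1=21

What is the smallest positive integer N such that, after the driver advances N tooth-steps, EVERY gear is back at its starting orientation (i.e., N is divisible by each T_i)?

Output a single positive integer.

Answer: 84

Derivation:
Gear k returns to start when N is a multiple of T_k.
All gears at start simultaneously when N is a common multiple of [12, 21]; the smallest such N is lcm(12, 21).
Start: lcm = T0 = 12
Fold in T1=21: gcd(12, 21) = 3; lcm(12, 21) = 12 * 21 / 3 = 252 / 3 = 84
Full cycle length = 84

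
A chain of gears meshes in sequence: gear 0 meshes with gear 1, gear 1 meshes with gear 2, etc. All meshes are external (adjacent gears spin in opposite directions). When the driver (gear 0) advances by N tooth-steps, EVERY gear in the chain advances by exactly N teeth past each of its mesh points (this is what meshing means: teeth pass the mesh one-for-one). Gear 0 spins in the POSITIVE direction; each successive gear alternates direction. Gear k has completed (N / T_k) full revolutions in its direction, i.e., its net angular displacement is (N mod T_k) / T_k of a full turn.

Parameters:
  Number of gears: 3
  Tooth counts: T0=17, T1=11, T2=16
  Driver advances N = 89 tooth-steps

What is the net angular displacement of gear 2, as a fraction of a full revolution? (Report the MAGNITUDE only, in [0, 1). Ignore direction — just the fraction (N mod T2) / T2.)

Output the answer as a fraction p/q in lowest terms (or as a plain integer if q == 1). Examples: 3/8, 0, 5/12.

Chain of 3 gears, tooth counts: [17, 11, 16]
  gear 0: T0=17, direction=positive, advance = 89 mod 17 = 4 teeth = 4/17 turn
  gear 1: T1=11, direction=negative, advance = 89 mod 11 = 1 teeth = 1/11 turn
  gear 2: T2=16, direction=positive, advance = 89 mod 16 = 9 teeth = 9/16 turn
Gear 2: 89 mod 16 = 9
Fraction = 9 / 16 = 9/16 (gcd(9,16)=1) = 9/16

Answer: 9/16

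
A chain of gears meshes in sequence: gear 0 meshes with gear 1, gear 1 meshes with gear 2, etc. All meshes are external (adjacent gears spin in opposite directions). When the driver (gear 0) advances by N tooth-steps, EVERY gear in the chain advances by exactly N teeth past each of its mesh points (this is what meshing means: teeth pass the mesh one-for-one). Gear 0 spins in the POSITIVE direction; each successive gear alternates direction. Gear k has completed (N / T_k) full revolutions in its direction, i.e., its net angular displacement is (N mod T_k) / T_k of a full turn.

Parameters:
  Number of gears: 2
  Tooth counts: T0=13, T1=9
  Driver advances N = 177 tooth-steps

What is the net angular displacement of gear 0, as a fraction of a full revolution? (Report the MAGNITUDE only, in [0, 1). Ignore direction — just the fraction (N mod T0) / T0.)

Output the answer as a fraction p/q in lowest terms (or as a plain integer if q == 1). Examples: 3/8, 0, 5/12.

Answer: 8/13

Derivation:
Chain of 2 gears, tooth counts: [13, 9]
  gear 0: T0=13, direction=positive, advance = 177 mod 13 = 8 teeth = 8/13 turn
  gear 1: T1=9, direction=negative, advance = 177 mod 9 = 6 teeth = 6/9 turn
Gear 0: 177 mod 13 = 8
Fraction = 8 / 13 = 8/13 (gcd(8,13)=1) = 8/13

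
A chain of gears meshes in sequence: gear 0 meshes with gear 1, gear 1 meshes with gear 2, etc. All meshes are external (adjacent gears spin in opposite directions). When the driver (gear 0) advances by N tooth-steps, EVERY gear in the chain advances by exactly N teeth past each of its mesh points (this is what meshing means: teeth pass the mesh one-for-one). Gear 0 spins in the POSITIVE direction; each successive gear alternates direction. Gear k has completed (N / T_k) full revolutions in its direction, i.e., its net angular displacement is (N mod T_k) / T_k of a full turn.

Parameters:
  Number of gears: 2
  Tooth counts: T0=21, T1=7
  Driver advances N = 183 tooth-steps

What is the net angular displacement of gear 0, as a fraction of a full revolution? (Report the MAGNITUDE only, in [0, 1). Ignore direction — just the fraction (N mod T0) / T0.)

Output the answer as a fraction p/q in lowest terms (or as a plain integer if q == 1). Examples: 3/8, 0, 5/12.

Answer: 5/7

Derivation:
Chain of 2 gears, tooth counts: [21, 7]
  gear 0: T0=21, direction=positive, advance = 183 mod 21 = 15 teeth = 15/21 turn
  gear 1: T1=7, direction=negative, advance = 183 mod 7 = 1 teeth = 1/7 turn
Gear 0: 183 mod 21 = 15
Fraction = 15 / 21 = 5/7 (gcd(15,21)=3) = 5/7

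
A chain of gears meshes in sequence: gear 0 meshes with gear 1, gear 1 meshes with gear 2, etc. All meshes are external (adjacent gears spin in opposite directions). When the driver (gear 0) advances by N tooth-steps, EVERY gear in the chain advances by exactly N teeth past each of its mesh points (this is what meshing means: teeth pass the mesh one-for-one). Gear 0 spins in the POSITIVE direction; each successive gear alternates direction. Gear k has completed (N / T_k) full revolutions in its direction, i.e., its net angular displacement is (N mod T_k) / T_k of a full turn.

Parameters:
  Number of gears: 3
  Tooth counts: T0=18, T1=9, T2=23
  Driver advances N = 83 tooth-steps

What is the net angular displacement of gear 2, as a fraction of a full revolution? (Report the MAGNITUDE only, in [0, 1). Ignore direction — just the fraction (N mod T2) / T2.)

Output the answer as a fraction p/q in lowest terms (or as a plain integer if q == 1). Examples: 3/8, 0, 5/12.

Answer: 14/23

Derivation:
Chain of 3 gears, tooth counts: [18, 9, 23]
  gear 0: T0=18, direction=positive, advance = 83 mod 18 = 11 teeth = 11/18 turn
  gear 1: T1=9, direction=negative, advance = 83 mod 9 = 2 teeth = 2/9 turn
  gear 2: T2=23, direction=positive, advance = 83 mod 23 = 14 teeth = 14/23 turn
Gear 2: 83 mod 23 = 14
Fraction = 14 / 23 = 14/23 (gcd(14,23)=1) = 14/23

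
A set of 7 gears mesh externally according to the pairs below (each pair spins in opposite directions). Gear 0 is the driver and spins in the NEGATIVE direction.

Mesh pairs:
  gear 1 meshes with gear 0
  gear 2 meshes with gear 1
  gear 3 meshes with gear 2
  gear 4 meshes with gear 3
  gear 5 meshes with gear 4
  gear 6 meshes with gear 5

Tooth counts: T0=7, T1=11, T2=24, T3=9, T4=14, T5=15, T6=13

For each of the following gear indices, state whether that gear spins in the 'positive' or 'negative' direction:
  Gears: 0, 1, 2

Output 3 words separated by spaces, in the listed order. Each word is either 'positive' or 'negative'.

Gear 0 (driver): negative (depth 0)
  gear 1: meshes with gear 0 -> depth 1 -> positive (opposite of gear 0)
  gear 2: meshes with gear 1 -> depth 2 -> negative (opposite of gear 1)
  gear 3: meshes with gear 2 -> depth 3 -> positive (opposite of gear 2)
  gear 4: meshes with gear 3 -> depth 4 -> negative (opposite of gear 3)
  gear 5: meshes with gear 4 -> depth 5 -> positive (opposite of gear 4)
  gear 6: meshes with gear 5 -> depth 6 -> negative (opposite of gear 5)
Queried indices 0, 1, 2 -> negative, positive, negative

Answer: negative positive negative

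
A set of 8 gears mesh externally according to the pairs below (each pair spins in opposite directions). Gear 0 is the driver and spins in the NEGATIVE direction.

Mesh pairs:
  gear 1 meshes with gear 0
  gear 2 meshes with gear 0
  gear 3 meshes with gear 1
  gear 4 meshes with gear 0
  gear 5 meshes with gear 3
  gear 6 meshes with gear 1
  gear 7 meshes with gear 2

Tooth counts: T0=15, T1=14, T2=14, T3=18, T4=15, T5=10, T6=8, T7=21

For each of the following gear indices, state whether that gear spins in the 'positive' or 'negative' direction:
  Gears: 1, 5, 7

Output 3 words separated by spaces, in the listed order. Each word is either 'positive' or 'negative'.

Answer: positive positive negative

Derivation:
Gear 0 (driver): negative (depth 0)
  gear 1: meshes with gear 0 -> depth 1 -> positive (opposite of gear 0)
  gear 2: meshes with gear 0 -> depth 1 -> positive (opposite of gear 0)
  gear 3: meshes with gear 1 -> depth 2 -> negative (opposite of gear 1)
  gear 4: meshes with gear 0 -> depth 1 -> positive (opposite of gear 0)
  gear 5: meshes with gear 3 -> depth 3 -> positive (opposite of gear 3)
  gear 6: meshes with gear 1 -> depth 2 -> negative (opposite of gear 1)
  gear 7: meshes with gear 2 -> depth 2 -> negative (opposite of gear 2)
Queried indices 1, 5, 7 -> positive, positive, negative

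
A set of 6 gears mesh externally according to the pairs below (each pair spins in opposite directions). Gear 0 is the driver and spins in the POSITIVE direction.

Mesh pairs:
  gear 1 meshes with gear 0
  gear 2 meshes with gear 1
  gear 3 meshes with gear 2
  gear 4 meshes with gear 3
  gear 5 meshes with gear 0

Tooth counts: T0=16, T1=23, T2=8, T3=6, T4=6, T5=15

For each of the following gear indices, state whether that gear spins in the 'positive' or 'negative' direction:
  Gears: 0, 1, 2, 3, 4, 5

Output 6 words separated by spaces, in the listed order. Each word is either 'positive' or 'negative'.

Answer: positive negative positive negative positive negative

Derivation:
Gear 0 (driver): positive (depth 0)
  gear 1: meshes with gear 0 -> depth 1 -> negative (opposite of gear 0)
  gear 2: meshes with gear 1 -> depth 2 -> positive (opposite of gear 1)
  gear 3: meshes with gear 2 -> depth 3 -> negative (opposite of gear 2)
  gear 4: meshes with gear 3 -> depth 4 -> positive (opposite of gear 3)
  gear 5: meshes with gear 0 -> depth 1 -> negative (opposite of gear 0)
Queried indices 0, 1, 2, 3, 4, 5 -> positive, negative, positive, negative, positive, negative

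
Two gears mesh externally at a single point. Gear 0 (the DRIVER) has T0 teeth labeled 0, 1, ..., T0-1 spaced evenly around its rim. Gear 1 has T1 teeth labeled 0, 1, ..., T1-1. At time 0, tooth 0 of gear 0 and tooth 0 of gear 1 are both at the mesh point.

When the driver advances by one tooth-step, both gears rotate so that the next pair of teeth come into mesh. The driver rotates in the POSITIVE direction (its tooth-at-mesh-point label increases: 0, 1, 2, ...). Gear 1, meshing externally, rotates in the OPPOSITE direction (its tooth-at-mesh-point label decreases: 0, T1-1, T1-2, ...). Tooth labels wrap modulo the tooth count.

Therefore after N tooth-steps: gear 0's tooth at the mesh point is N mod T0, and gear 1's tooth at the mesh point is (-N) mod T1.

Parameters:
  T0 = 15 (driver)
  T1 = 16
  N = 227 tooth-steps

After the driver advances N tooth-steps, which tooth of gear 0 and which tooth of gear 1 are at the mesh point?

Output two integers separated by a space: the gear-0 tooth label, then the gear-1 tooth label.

Answer: 2 13

Derivation:
Gear 0 (driver, T0=15): tooth at mesh = N mod T0
  227 = 15 * 15 + 2, so 227 mod 15 = 2
  gear 0 tooth = 2
Gear 1 (driven, T1=16): tooth at mesh = (-N) mod T1
  227 = 14 * 16 + 3, so 227 mod 16 = 3
  (-227) mod 16 = (-3) mod 16 = 16 - 3 = 13
Mesh after 227 steps: gear-0 tooth 2 meets gear-1 tooth 13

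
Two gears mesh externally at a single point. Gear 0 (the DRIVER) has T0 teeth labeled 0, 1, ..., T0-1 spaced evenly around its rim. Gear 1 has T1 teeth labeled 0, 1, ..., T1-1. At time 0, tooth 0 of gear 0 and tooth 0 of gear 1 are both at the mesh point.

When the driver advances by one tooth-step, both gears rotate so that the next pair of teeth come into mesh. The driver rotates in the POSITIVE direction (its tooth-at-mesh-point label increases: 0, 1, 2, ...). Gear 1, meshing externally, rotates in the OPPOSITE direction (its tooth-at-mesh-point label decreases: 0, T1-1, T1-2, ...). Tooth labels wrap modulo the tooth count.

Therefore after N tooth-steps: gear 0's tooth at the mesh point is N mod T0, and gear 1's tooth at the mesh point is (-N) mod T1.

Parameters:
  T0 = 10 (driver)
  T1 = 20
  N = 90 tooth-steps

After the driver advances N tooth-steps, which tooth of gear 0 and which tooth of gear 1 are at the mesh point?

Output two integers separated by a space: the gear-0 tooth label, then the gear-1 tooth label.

Gear 0 (driver, T0=10): tooth at mesh = N mod T0
  90 = 9 * 10 + 0, so 90 mod 10 = 0
  gear 0 tooth = 0
Gear 1 (driven, T1=20): tooth at mesh = (-N) mod T1
  90 = 4 * 20 + 10, so 90 mod 20 = 10
  (-90) mod 20 = (-10) mod 20 = 20 - 10 = 10
Mesh after 90 steps: gear-0 tooth 0 meets gear-1 tooth 10

Answer: 0 10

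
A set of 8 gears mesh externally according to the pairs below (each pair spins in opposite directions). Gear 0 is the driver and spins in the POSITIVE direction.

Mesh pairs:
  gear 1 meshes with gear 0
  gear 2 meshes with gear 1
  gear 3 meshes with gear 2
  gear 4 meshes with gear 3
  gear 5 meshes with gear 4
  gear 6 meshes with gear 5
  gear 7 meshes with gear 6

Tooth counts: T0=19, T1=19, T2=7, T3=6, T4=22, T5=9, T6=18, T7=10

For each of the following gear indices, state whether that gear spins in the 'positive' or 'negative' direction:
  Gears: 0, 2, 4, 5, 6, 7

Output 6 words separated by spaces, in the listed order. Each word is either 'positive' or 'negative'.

Gear 0 (driver): positive (depth 0)
  gear 1: meshes with gear 0 -> depth 1 -> negative (opposite of gear 0)
  gear 2: meshes with gear 1 -> depth 2 -> positive (opposite of gear 1)
  gear 3: meshes with gear 2 -> depth 3 -> negative (opposite of gear 2)
  gear 4: meshes with gear 3 -> depth 4 -> positive (opposite of gear 3)
  gear 5: meshes with gear 4 -> depth 5 -> negative (opposite of gear 4)
  gear 6: meshes with gear 5 -> depth 6 -> positive (opposite of gear 5)
  gear 7: meshes with gear 6 -> depth 7 -> negative (opposite of gear 6)
Queried indices 0, 2, 4, 5, 6, 7 -> positive, positive, positive, negative, positive, negative

Answer: positive positive positive negative positive negative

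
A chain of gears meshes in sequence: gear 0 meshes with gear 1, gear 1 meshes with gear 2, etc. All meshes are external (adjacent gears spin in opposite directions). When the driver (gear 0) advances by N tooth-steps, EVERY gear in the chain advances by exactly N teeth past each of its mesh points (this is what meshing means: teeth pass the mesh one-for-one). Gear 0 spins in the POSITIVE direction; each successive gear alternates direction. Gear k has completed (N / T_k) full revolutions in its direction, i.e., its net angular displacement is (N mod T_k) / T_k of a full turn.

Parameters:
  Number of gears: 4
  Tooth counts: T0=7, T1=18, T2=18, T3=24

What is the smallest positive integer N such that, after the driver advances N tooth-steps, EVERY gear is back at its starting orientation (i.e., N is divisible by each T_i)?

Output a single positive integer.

Answer: 504

Derivation:
Gear k returns to start when N is a multiple of T_k.
All gears at start simultaneously when N is a common multiple of [7, 18, 18, 24]; the smallest such N is lcm(7, 18, 18, 24).
Start: lcm = T0 = 7
Fold in T1=18: gcd(7, 18) = 1; lcm(7, 18) = 7 * 18 / 1 = 126 / 1 = 126
Fold in T2=18: gcd(126, 18) = 18; lcm(126, 18) = 126 * 18 / 18 = 2268 / 18 = 126
Fold in T3=24: gcd(126, 24) = 6; lcm(126, 24) = 126 * 24 / 6 = 3024 / 6 = 504
Full cycle length = 504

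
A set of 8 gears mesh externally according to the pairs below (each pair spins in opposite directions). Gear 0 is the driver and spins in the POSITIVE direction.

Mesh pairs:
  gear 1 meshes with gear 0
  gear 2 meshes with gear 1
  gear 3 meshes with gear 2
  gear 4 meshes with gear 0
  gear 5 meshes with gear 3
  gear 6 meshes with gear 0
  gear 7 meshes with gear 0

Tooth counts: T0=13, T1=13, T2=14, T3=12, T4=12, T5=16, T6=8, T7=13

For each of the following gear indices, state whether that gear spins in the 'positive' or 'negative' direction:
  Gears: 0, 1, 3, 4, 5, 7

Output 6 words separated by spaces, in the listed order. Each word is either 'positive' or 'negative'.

Gear 0 (driver): positive (depth 0)
  gear 1: meshes with gear 0 -> depth 1 -> negative (opposite of gear 0)
  gear 2: meshes with gear 1 -> depth 2 -> positive (opposite of gear 1)
  gear 3: meshes with gear 2 -> depth 3 -> negative (opposite of gear 2)
  gear 4: meshes with gear 0 -> depth 1 -> negative (opposite of gear 0)
  gear 5: meshes with gear 3 -> depth 4 -> positive (opposite of gear 3)
  gear 6: meshes with gear 0 -> depth 1 -> negative (opposite of gear 0)
  gear 7: meshes with gear 0 -> depth 1 -> negative (opposite of gear 0)
Queried indices 0, 1, 3, 4, 5, 7 -> positive, negative, negative, negative, positive, negative

Answer: positive negative negative negative positive negative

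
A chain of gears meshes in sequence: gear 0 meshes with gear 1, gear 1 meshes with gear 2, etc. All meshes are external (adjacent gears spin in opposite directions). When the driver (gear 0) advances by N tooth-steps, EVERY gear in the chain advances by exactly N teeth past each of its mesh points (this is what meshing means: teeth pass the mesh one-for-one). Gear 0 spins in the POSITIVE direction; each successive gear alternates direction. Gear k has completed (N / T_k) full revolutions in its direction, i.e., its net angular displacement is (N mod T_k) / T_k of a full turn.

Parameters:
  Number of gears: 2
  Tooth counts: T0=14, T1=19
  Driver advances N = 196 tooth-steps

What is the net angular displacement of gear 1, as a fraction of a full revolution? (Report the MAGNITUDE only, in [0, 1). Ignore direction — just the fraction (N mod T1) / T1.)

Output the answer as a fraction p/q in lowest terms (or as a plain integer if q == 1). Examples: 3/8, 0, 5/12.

Chain of 2 gears, tooth counts: [14, 19]
  gear 0: T0=14, direction=positive, advance = 196 mod 14 = 0 teeth = 0/14 turn
  gear 1: T1=19, direction=negative, advance = 196 mod 19 = 6 teeth = 6/19 turn
Gear 1: 196 mod 19 = 6
Fraction = 6 / 19 = 6/19 (gcd(6,19)=1) = 6/19

Answer: 6/19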